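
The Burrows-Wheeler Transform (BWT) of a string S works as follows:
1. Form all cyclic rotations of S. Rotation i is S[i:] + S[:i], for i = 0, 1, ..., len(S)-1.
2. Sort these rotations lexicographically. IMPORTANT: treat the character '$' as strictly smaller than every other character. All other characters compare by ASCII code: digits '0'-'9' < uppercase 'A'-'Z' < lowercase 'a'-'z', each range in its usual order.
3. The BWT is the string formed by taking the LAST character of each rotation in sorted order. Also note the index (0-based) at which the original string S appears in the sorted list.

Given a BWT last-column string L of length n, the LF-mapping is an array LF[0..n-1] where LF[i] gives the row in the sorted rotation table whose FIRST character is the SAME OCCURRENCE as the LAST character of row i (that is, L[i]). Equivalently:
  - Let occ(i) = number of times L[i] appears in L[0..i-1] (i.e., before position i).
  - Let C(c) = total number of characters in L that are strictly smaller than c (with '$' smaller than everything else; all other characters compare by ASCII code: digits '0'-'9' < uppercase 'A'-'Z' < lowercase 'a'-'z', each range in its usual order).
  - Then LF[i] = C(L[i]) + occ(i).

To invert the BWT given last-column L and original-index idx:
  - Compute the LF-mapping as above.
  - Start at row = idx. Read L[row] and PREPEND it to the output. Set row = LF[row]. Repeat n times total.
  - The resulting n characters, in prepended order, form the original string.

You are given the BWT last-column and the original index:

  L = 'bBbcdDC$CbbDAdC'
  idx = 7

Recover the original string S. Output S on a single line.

LF mapping: 8 2 9 12 13 6 3 0 4 10 11 7 1 14 5
Walk LF starting at row 7, prepending L[row]:
  step 1: row=7, L[7]='$', prepend. Next row=LF[7]=0
  step 2: row=0, L[0]='b', prepend. Next row=LF[0]=8
  step 3: row=8, L[8]='C', prepend. Next row=LF[8]=4
  step 4: row=4, L[4]='d', prepend. Next row=LF[4]=13
  step 5: row=13, L[13]='d', prepend. Next row=LF[13]=14
  step 6: row=14, L[14]='C', prepend. Next row=LF[14]=5
  step 7: row=5, L[5]='D', prepend. Next row=LF[5]=6
  step 8: row=6, L[6]='C', prepend. Next row=LF[6]=3
  step 9: row=3, L[3]='c', prepend. Next row=LF[3]=12
  step 10: row=12, L[12]='A', prepend. Next row=LF[12]=1
  step 11: row=1, L[1]='B', prepend. Next row=LF[1]=2
  step 12: row=2, L[2]='b', prepend. Next row=LF[2]=9
  step 13: row=9, L[9]='b', prepend. Next row=LF[9]=10
  step 14: row=10, L[10]='b', prepend. Next row=LF[10]=11
  step 15: row=11, L[11]='D', prepend. Next row=LF[11]=7
Reversed output: DbbbBAcCDCddCb$

Answer: DbbbBAcCDCddCb$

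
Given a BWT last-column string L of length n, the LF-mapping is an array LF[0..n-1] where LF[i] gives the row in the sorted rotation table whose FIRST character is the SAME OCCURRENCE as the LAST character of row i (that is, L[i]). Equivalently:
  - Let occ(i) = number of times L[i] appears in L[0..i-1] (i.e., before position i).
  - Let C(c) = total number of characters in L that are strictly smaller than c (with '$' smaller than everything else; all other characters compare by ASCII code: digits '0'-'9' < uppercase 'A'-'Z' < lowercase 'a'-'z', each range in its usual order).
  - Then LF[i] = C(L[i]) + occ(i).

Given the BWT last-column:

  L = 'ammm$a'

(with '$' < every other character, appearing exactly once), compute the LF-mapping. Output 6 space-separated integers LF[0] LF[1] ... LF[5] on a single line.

Answer: 1 3 4 5 0 2

Derivation:
Char counts: '$':1, 'a':2, 'm':3
C (first-col start): C('$')=0, C('a')=1, C('m')=3
L[0]='a': occ=0, LF[0]=C('a')+0=1+0=1
L[1]='m': occ=0, LF[1]=C('m')+0=3+0=3
L[2]='m': occ=1, LF[2]=C('m')+1=3+1=4
L[3]='m': occ=2, LF[3]=C('m')+2=3+2=5
L[4]='$': occ=0, LF[4]=C('$')+0=0+0=0
L[5]='a': occ=1, LF[5]=C('a')+1=1+1=2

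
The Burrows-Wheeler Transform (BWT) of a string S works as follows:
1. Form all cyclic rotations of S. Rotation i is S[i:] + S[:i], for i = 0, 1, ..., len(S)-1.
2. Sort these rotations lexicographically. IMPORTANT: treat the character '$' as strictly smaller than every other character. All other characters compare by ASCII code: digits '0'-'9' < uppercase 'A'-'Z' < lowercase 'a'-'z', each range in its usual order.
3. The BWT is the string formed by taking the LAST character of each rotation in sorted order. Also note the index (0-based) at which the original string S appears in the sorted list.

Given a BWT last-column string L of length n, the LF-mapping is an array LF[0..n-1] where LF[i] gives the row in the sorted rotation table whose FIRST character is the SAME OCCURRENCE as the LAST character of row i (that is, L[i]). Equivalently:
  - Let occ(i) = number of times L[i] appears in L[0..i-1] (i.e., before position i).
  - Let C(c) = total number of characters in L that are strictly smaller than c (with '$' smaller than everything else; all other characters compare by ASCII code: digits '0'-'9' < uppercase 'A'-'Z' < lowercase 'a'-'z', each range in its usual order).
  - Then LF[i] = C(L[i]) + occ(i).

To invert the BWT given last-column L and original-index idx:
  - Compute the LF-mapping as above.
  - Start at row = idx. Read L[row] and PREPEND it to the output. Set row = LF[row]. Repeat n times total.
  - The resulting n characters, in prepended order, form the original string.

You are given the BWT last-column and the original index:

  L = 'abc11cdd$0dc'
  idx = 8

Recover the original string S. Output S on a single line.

LF mapping: 4 5 6 2 3 7 9 10 0 1 11 8
Walk LF starting at row 8, prepending L[row]:
  step 1: row=8, L[8]='$', prepend. Next row=LF[8]=0
  step 2: row=0, L[0]='a', prepend. Next row=LF[0]=4
  step 3: row=4, L[4]='1', prepend. Next row=LF[4]=3
  step 4: row=3, L[3]='1', prepend. Next row=LF[3]=2
  step 5: row=2, L[2]='c', prepend. Next row=LF[2]=6
  step 6: row=6, L[6]='d', prepend. Next row=LF[6]=9
  step 7: row=9, L[9]='0', prepend. Next row=LF[9]=1
  step 8: row=1, L[1]='b', prepend. Next row=LF[1]=5
  step 9: row=5, L[5]='c', prepend. Next row=LF[5]=7
  step 10: row=7, L[7]='d', prepend. Next row=LF[7]=10
  step 11: row=10, L[10]='d', prepend. Next row=LF[10]=11
  step 12: row=11, L[11]='c', prepend. Next row=LF[11]=8
Reversed output: cddcb0dc11a$

Answer: cddcb0dc11a$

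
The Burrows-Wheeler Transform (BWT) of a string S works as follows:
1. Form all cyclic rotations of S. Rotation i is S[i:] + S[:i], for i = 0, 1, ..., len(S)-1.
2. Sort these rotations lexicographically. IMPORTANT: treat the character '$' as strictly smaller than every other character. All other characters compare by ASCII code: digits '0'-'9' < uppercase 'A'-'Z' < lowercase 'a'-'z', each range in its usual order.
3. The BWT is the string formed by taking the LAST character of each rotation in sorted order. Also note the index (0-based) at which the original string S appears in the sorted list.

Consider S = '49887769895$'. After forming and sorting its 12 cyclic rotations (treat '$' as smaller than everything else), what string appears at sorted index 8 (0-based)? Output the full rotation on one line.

Answer: 895$49887769

Derivation:
All 12 rotations (rotation i = S[i:]+S[:i]):
  rot[0] = 49887769895$
  rot[1] = 9887769895$4
  rot[2] = 887769895$49
  rot[3] = 87769895$498
  rot[4] = 7769895$4988
  rot[5] = 769895$49887
  rot[6] = 69895$498877
  rot[7] = 9895$4988776
  rot[8] = 895$49887769
  rot[9] = 95$498877698
  rot[10] = 5$4988776989
  rot[11] = $49887769895
Sorted (with $ < everything):
  sorted[0] = $49887769895
  sorted[1] = 49887769895$
  sorted[2] = 5$4988776989
  sorted[3] = 69895$498877
  sorted[4] = 769895$49887
  sorted[5] = 7769895$4988
  sorted[6] = 87769895$498
  sorted[7] = 887769895$49
  sorted[8] = 895$49887769
  sorted[9] = 95$498877698
  sorted[10] = 9887769895$4
  sorted[11] = 9895$4988776
sorted[8] = 895$49887769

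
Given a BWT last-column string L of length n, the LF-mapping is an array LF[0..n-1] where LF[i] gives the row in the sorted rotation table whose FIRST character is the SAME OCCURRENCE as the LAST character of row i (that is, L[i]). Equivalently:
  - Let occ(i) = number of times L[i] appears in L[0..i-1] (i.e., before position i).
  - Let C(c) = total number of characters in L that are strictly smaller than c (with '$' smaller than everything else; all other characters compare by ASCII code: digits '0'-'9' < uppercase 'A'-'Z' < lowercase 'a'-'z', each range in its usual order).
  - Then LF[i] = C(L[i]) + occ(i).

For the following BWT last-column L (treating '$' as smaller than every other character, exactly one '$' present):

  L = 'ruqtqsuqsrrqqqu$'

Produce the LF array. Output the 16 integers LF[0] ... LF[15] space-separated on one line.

Answer: 7 13 1 12 2 10 14 3 11 8 9 4 5 6 15 0

Derivation:
Char counts: '$':1, 'q':6, 'r':3, 's':2, 't':1, 'u':3
C (first-col start): C('$')=0, C('q')=1, C('r')=7, C('s')=10, C('t')=12, C('u')=13
L[0]='r': occ=0, LF[0]=C('r')+0=7+0=7
L[1]='u': occ=0, LF[1]=C('u')+0=13+0=13
L[2]='q': occ=0, LF[2]=C('q')+0=1+0=1
L[3]='t': occ=0, LF[3]=C('t')+0=12+0=12
L[4]='q': occ=1, LF[4]=C('q')+1=1+1=2
L[5]='s': occ=0, LF[5]=C('s')+0=10+0=10
L[6]='u': occ=1, LF[6]=C('u')+1=13+1=14
L[7]='q': occ=2, LF[7]=C('q')+2=1+2=3
L[8]='s': occ=1, LF[8]=C('s')+1=10+1=11
L[9]='r': occ=1, LF[9]=C('r')+1=7+1=8
L[10]='r': occ=2, LF[10]=C('r')+2=7+2=9
L[11]='q': occ=3, LF[11]=C('q')+3=1+3=4
L[12]='q': occ=4, LF[12]=C('q')+4=1+4=5
L[13]='q': occ=5, LF[13]=C('q')+5=1+5=6
L[14]='u': occ=2, LF[14]=C('u')+2=13+2=15
L[15]='$': occ=0, LF[15]=C('$')+0=0+0=0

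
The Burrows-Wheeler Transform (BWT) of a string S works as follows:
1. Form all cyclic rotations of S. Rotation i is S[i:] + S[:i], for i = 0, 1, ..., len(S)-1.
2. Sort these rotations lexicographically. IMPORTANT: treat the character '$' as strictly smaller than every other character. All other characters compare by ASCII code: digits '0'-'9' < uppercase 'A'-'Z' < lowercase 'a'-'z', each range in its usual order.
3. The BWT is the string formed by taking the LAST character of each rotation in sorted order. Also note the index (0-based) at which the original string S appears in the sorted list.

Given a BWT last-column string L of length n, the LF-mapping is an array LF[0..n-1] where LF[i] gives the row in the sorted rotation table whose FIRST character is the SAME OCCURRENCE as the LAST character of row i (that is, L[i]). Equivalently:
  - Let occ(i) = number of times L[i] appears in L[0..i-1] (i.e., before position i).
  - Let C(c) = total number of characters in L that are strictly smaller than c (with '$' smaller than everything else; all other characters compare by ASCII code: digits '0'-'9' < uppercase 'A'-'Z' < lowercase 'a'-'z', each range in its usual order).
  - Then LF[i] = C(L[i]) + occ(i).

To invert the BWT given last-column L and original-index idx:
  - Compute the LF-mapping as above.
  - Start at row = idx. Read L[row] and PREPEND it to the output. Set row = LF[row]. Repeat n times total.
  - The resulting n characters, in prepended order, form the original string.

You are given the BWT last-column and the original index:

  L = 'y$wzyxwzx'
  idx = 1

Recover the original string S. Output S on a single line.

LF mapping: 5 0 1 7 6 3 2 8 4
Walk LF starting at row 1, prepending L[row]:
  step 1: row=1, L[1]='$', prepend. Next row=LF[1]=0
  step 2: row=0, L[0]='y', prepend. Next row=LF[0]=5
  step 3: row=5, L[5]='x', prepend. Next row=LF[5]=3
  step 4: row=3, L[3]='z', prepend. Next row=LF[3]=7
  step 5: row=7, L[7]='z', prepend. Next row=LF[7]=8
  step 6: row=8, L[8]='x', prepend. Next row=LF[8]=4
  step 7: row=4, L[4]='y', prepend. Next row=LF[4]=6
  step 8: row=6, L[6]='w', prepend. Next row=LF[6]=2
  step 9: row=2, L[2]='w', prepend. Next row=LF[2]=1
Reversed output: wwyxzzxy$

Answer: wwyxzzxy$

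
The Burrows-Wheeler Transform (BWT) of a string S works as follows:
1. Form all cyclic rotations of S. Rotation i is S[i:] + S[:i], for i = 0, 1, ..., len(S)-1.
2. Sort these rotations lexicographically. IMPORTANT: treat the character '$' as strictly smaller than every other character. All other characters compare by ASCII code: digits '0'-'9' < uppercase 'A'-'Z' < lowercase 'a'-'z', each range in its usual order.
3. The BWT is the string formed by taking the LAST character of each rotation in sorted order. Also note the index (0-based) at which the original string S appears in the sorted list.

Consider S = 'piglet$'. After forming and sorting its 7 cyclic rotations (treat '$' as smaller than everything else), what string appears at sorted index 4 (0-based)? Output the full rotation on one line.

Answer: let$pig

Derivation:
All 7 rotations (rotation i = S[i:]+S[:i]):
  rot[0] = piglet$
  rot[1] = iglet$p
  rot[2] = glet$pi
  rot[3] = let$pig
  rot[4] = et$pigl
  rot[5] = t$pigle
  rot[6] = $piglet
Sorted (with $ < everything):
  sorted[0] = $piglet
  sorted[1] = et$pigl
  sorted[2] = glet$pi
  sorted[3] = iglet$p
  sorted[4] = let$pig
  sorted[5] = piglet$
  sorted[6] = t$pigle
sorted[4] = let$pig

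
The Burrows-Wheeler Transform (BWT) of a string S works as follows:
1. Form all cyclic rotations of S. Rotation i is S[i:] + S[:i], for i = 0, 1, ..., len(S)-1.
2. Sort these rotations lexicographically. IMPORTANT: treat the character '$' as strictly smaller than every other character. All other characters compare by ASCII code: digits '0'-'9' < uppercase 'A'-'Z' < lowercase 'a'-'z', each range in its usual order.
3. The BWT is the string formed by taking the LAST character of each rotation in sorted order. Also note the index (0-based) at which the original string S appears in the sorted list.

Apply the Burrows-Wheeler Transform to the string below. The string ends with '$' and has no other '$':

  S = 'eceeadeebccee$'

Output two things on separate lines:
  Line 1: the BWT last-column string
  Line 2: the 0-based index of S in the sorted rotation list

All 14 rotations (rotation i = S[i:]+S[:i]):
  rot[0] = eceeadeebccee$
  rot[1] = ceeadeebccee$e
  rot[2] = eeadeebccee$ec
  rot[3] = eadeebccee$ece
  rot[4] = adeebccee$ecee
  rot[5] = deebccee$eceea
  rot[6] = eebccee$eceead
  rot[7] = ebccee$eceeade
  rot[8] = bccee$eceeadee
  rot[9] = ccee$eceeadeeb
  rot[10] = cee$eceeadeebc
  rot[11] = ee$eceeadeebcc
  rot[12] = e$eceeadeebcce
  rot[13] = $eceeadeebccee
Sorted (with $ < everything):
  sorted[0] = $eceeadeebccee  (last char: 'e')
  sorted[1] = adeebccee$ecee  (last char: 'e')
  sorted[2] = bccee$eceeadee  (last char: 'e')
  sorted[3] = ccee$eceeadeeb  (last char: 'b')
  sorted[4] = cee$eceeadeebc  (last char: 'c')
  sorted[5] = ceeadeebccee$e  (last char: 'e')
  sorted[6] = deebccee$eceea  (last char: 'a')
  sorted[7] = e$eceeadeebcce  (last char: 'e')
  sorted[8] = eadeebccee$ece  (last char: 'e')
  sorted[9] = ebccee$eceeade  (last char: 'e')
  sorted[10] = eceeadeebccee$  (last char: '$')
  sorted[11] = ee$eceeadeebcc  (last char: 'c')
  sorted[12] = eeadeebccee$ec  (last char: 'c')
  sorted[13] = eebccee$eceead  (last char: 'd')
Last column: eeebceaeee$ccd
Original string S is at sorted index 10

Answer: eeebceaeee$ccd
10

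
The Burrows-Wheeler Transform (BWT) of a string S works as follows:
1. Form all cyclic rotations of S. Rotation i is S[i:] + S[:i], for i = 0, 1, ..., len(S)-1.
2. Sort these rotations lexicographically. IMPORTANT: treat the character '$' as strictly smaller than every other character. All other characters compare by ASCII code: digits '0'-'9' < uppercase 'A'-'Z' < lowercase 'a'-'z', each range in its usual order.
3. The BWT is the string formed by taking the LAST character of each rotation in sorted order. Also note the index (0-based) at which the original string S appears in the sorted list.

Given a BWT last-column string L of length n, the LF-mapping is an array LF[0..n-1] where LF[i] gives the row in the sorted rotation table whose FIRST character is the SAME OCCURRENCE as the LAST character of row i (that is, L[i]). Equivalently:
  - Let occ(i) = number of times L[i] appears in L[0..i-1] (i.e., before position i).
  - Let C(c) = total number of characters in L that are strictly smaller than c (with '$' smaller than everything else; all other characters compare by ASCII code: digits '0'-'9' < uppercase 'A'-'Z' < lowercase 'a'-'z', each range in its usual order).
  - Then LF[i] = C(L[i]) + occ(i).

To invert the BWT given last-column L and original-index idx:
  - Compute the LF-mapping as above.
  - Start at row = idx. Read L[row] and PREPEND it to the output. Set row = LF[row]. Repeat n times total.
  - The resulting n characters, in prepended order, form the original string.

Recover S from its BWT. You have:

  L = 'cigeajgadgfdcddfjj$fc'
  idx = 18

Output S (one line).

Answer: jcjiacfgddfjgdgadfec$

Derivation:
LF mapping: 3 17 14 10 1 18 15 2 6 16 11 7 4 8 9 12 19 20 0 13 5
Walk LF starting at row 18, prepending L[row]:
  step 1: row=18, L[18]='$', prepend. Next row=LF[18]=0
  step 2: row=0, L[0]='c', prepend. Next row=LF[0]=3
  step 3: row=3, L[3]='e', prepend. Next row=LF[3]=10
  step 4: row=10, L[10]='f', prepend. Next row=LF[10]=11
  step 5: row=11, L[11]='d', prepend. Next row=LF[11]=7
  step 6: row=7, L[7]='a', prepend. Next row=LF[7]=2
  step 7: row=2, L[2]='g', prepend. Next row=LF[2]=14
  step 8: row=14, L[14]='d', prepend. Next row=LF[14]=9
  step 9: row=9, L[9]='g', prepend. Next row=LF[9]=16
  step 10: row=16, L[16]='j', prepend. Next row=LF[16]=19
  step 11: row=19, L[19]='f', prepend. Next row=LF[19]=13
  step 12: row=13, L[13]='d', prepend. Next row=LF[13]=8
  step 13: row=8, L[8]='d', prepend. Next row=LF[8]=6
  step 14: row=6, L[6]='g', prepend. Next row=LF[6]=15
  step 15: row=15, L[15]='f', prepend. Next row=LF[15]=12
  step 16: row=12, L[12]='c', prepend. Next row=LF[12]=4
  step 17: row=4, L[4]='a', prepend. Next row=LF[4]=1
  step 18: row=1, L[1]='i', prepend. Next row=LF[1]=17
  step 19: row=17, L[17]='j', prepend. Next row=LF[17]=20
  step 20: row=20, L[20]='c', prepend. Next row=LF[20]=5
  step 21: row=5, L[5]='j', prepend. Next row=LF[5]=18
Reversed output: jcjiacfgddfjgdgadfec$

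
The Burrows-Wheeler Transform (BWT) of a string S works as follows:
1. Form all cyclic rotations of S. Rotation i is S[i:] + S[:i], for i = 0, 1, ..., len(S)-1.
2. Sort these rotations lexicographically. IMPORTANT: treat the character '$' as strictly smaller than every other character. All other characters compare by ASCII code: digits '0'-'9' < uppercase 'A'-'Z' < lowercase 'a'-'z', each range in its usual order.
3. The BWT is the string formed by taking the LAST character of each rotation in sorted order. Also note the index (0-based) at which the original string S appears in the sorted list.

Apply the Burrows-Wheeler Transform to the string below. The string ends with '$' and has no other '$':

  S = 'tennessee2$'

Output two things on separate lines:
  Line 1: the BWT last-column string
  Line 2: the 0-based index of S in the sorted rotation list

Answer: 2eestnnese$
10

Derivation:
All 11 rotations (rotation i = S[i:]+S[:i]):
  rot[0] = tennessee2$
  rot[1] = ennessee2$t
  rot[2] = nnessee2$te
  rot[3] = nessee2$ten
  rot[4] = essee2$tenn
  rot[5] = ssee2$tenne
  rot[6] = see2$tennes
  rot[7] = ee2$tenness
  rot[8] = e2$tennesse
  rot[9] = 2$tennessee
  rot[10] = $tennessee2
Sorted (with $ < everything):
  sorted[0] = $tennessee2  (last char: '2')
  sorted[1] = 2$tennessee  (last char: 'e')
  sorted[2] = e2$tennesse  (last char: 'e')
  sorted[3] = ee2$tenness  (last char: 's')
  sorted[4] = ennessee2$t  (last char: 't')
  sorted[5] = essee2$tenn  (last char: 'n')
  sorted[6] = nessee2$ten  (last char: 'n')
  sorted[7] = nnessee2$te  (last char: 'e')
  sorted[8] = see2$tennes  (last char: 's')
  sorted[9] = ssee2$tenne  (last char: 'e')
  sorted[10] = tennessee2$  (last char: '$')
Last column: 2eestnnese$
Original string S is at sorted index 10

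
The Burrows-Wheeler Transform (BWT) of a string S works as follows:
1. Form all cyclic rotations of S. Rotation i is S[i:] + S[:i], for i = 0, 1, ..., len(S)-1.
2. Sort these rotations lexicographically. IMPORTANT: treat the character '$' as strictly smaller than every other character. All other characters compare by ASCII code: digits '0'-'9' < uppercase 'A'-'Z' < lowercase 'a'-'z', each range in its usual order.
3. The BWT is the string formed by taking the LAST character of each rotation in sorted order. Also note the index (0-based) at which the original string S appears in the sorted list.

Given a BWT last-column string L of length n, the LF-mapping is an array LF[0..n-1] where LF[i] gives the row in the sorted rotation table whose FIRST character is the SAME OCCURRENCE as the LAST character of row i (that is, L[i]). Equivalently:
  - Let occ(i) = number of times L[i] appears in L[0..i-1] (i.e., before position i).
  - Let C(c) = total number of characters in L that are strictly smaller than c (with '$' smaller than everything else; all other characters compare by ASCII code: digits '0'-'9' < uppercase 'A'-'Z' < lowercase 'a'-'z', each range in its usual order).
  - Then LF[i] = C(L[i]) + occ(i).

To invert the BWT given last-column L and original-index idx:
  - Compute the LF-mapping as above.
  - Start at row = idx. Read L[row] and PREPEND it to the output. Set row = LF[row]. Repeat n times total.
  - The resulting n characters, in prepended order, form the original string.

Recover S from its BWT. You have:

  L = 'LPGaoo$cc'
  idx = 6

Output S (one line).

Answer: cocoaPGL$

Derivation:
LF mapping: 2 3 1 4 7 8 0 5 6
Walk LF starting at row 6, prepending L[row]:
  step 1: row=6, L[6]='$', prepend. Next row=LF[6]=0
  step 2: row=0, L[0]='L', prepend. Next row=LF[0]=2
  step 3: row=2, L[2]='G', prepend. Next row=LF[2]=1
  step 4: row=1, L[1]='P', prepend. Next row=LF[1]=3
  step 5: row=3, L[3]='a', prepend. Next row=LF[3]=4
  step 6: row=4, L[4]='o', prepend. Next row=LF[4]=7
  step 7: row=7, L[7]='c', prepend. Next row=LF[7]=5
  step 8: row=5, L[5]='o', prepend. Next row=LF[5]=8
  step 9: row=8, L[8]='c', prepend. Next row=LF[8]=6
Reversed output: cocoaPGL$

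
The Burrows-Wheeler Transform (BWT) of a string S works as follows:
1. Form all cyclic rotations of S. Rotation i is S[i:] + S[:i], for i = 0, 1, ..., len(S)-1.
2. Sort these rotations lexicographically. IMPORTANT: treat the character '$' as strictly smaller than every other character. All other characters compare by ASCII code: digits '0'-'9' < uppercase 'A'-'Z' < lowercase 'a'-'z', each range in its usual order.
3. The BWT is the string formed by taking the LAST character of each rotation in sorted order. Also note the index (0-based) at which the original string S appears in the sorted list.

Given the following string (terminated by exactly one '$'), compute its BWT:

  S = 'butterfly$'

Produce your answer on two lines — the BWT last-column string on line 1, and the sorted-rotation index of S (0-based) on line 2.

Answer: y$trfetubl
1

Derivation:
All 10 rotations (rotation i = S[i:]+S[:i]):
  rot[0] = butterfly$
  rot[1] = utterfly$b
  rot[2] = tterfly$bu
  rot[3] = terfly$but
  rot[4] = erfly$butt
  rot[5] = rfly$butte
  rot[6] = fly$butter
  rot[7] = ly$butterf
  rot[8] = y$butterfl
  rot[9] = $butterfly
Sorted (with $ < everything):
  sorted[0] = $butterfly  (last char: 'y')
  sorted[1] = butterfly$  (last char: '$')
  sorted[2] = erfly$butt  (last char: 't')
  sorted[3] = fly$butter  (last char: 'r')
  sorted[4] = ly$butterf  (last char: 'f')
  sorted[5] = rfly$butte  (last char: 'e')
  sorted[6] = terfly$but  (last char: 't')
  sorted[7] = tterfly$bu  (last char: 'u')
  sorted[8] = utterfly$b  (last char: 'b')
  sorted[9] = y$butterfl  (last char: 'l')
Last column: y$trfetubl
Original string S is at sorted index 1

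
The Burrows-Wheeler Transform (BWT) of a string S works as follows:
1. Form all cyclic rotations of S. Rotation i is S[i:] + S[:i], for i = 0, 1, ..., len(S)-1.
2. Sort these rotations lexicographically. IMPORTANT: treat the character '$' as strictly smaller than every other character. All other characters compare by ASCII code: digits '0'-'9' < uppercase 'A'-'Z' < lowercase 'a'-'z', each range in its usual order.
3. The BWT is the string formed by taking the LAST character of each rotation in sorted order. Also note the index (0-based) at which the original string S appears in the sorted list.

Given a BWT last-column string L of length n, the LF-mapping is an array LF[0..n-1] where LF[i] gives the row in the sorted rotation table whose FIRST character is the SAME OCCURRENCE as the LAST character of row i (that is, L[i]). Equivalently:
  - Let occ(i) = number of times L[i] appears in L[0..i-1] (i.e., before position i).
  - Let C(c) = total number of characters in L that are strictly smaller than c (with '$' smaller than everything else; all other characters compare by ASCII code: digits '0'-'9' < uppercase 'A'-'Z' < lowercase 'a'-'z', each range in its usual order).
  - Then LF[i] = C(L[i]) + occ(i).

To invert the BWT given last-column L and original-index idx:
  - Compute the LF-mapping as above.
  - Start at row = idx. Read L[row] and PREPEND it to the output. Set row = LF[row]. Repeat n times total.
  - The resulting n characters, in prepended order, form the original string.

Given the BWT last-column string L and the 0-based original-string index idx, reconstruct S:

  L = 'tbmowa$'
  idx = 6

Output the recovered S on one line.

Answer: wombat$

Derivation:
LF mapping: 5 2 3 4 6 1 0
Walk LF starting at row 6, prepending L[row]:
  step 1: row=6, L[6]='$', prepend. Next row=LF[6]=0
  step 2: row=0, L[0]='t', prepend. Next row=LF[0]=5
  step 3: row=5, L[5]='a', prepend. Next row=LF[5]=1
  step 4: row=1, L[1]='b', prepend. Next row=LF[1]=2
  step 5: row=2, L[2]='m', prepend. Next row=LF[2]=3
  step 6: row=3, L[3]='o', prepend. Next row=LF[3]=4
  step 7: row=4, L[4]='w', prepend. Next row=LF[4]=6
Reversed output: wombat$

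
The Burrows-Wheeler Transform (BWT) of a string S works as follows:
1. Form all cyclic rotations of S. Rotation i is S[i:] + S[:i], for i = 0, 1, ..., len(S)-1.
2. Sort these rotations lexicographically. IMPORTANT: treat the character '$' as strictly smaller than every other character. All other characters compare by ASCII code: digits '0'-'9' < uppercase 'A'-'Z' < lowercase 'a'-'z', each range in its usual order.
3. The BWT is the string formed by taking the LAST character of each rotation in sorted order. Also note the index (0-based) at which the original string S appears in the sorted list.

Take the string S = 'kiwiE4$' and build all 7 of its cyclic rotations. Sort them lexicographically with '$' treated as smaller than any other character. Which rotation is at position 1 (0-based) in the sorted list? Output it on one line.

All 7 rotations (rotation i = S[i:]+S[:i]):
  rot[0] = kiwiE4$
  rot[1] = iwiE4$k
  rot[2] = wiE4$ki
  rot[3] = iE4$kiw
  rot[4] = E4$kiwi
  rot[5] = 4$kiwiE
  rot[6] = $kiwiE4
Sorted (with $ < everything):
  sorted[0] = $kiwiE4
  sorted[1] = 4$kiwiE
  sorted[2] = E4$kiwi
  sorted[3] = iE4$kiw
  sorted[4] = iwiE4$k
  sorted[5] = kiwiE4$
  sorted[6] = wiE4$ki
sorted[1] = 4$kiwiE

Answer: 4$kiwiE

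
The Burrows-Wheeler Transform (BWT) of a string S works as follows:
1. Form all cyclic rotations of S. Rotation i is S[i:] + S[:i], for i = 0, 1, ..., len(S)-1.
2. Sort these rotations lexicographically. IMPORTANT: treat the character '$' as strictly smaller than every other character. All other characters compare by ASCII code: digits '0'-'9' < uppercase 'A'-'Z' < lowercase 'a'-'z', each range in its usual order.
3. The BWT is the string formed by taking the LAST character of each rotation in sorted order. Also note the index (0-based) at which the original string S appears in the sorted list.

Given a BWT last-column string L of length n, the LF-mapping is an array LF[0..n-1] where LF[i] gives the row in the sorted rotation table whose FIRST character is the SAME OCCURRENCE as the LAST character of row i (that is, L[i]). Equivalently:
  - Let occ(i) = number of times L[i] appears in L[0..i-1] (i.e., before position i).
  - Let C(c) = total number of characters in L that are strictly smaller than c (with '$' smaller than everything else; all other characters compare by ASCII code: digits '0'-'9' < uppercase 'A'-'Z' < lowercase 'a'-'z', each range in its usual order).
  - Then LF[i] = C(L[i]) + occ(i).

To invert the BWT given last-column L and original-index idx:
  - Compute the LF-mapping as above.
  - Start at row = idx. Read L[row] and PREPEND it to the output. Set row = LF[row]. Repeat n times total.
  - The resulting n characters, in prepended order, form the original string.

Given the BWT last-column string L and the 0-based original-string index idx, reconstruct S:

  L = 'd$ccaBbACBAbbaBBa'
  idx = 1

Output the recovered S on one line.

LF mapping: 16 0 14 15 8 3 11 1 7 4 2 12 13 9 5 6 10
Walk LF starting at row 1, prepending L[row]:
  step 1: row=1, L[1]='$', prepend. Next row=LF[1]=0
  step 2: row=0, L[0]='d', prepend. Next row=LF[0]=16
  step 3: row=16, L[16]='a', prepend. Next row=LF[16]=10
  step 4: row=10, L[10]='A', prepend. Next row=LF[10]=2
  step 5: row=2, L[2]='c', prepend. Next row=LF[2]=14
  step 6: row=14, L[14]='B', prepend. Next row=LF[14]=5
  step 7: row=5, L[5]='B', prepend. Next row=LF[5]=3
  step 8: row=3, L[3]='c', prepend. Next row=LF[3]=15
  step 9: row=15, L[15]='B', prepend. Next row=LF[15]=6
  step 10: row=6, L[6]='b', prepend. Next row=LF[6]=11
  step 11: row=11, L[11]='b', prepend. Next row=LF[11]=12
  step 12: row=12, L[12]='b', prepend. Next row=LF[12]=13
  step 13: row=13, L[13]='a', prepend. Next row=LF[13]=9
  step 14: row=9, L[9]='B', prepend. Next row=LF[9]=4
  step 15: row=4, L[4]='a', prepend. Next row=LF[4]=8
  step 16: row=8, L[8]='C', prepend. Next row=LF[8]=7
  step 17: row=7, L[7]='A', prepend. Next row=LF[7]=1
Reversed output: ACaBabbbBcBBcAad$

Answer: ACaBabbbBcBBcAad$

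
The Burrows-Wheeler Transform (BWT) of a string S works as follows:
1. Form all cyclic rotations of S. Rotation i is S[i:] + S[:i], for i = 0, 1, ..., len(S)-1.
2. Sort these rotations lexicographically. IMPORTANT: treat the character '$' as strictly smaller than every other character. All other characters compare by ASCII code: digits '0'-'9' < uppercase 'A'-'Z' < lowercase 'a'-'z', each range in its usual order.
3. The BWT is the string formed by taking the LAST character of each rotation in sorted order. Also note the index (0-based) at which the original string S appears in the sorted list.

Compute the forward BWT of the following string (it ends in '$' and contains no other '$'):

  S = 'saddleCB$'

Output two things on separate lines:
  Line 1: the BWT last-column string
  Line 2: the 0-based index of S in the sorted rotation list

All 9 rotations (rotation i = S[i:]+S[:i]):
  rot[0] = saddleCB$
  rot[1] = addleCB$s
  rot[2] = ddleCB$sa
  rot[3] = dleCB$sad
  rot[4] = leCB$sadd
  rot[5] = eCB$saddl
  rot[6] = CB$saddle
  rot[7] = B$saddleC
  rot[8] = $saddleCB
Sorted (with $ < everything):
  sorted[0] = $saddleCB  (last char: 'B')
  sorted[1] = B$saddleC  (last char: 'C')
  sorted[2] = CB$saddle  (last char: 'e')
  sorted[3] = addleCB$s  (last char: 's')
  sorted[4] = ddleCB$sa  (last char: 'a')
  sorted[5] = dleCB$sad  (last char: 'd')
  sorted[6] = eCB$saddl  (last char: 'l')
  sorted[7] = leCB$sadd  (last char: 'd')
  sorted[8] = saddleCB$  (last char: '$')
Last column: BCesadld$
Original string S is at sorted index 8

Answer: BCesadld$
8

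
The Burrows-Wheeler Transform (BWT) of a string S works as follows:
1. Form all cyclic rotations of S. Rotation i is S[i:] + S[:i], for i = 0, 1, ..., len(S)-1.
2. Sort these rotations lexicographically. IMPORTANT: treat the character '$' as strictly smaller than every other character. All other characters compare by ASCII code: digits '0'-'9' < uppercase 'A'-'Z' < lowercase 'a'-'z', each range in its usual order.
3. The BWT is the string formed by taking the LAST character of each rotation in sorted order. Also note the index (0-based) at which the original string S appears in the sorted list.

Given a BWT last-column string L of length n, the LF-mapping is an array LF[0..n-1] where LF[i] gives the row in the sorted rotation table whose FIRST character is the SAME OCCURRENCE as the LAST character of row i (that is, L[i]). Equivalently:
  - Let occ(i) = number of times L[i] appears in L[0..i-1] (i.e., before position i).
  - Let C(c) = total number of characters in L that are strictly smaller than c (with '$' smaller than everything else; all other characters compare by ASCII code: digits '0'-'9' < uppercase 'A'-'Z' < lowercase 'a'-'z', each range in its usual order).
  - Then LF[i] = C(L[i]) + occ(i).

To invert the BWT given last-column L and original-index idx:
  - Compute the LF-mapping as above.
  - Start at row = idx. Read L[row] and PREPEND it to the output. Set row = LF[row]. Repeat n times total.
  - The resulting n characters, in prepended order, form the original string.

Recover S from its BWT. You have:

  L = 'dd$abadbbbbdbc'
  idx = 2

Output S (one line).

LF mapping: 10 11 0 1 3 2 12 4 5 6 7 13 8 9
Walk LF starting at row 2, prepending L[row]:
  step 1: row=2, L[2]='$', prepend. Next row=LF[2]=0
  step 2: row=0, L[0]='d', prepend. Next row=LF[0]=10
  step 3: row=10, L[10]='b', prepend. Next row=LF[10]=7
  step 4: row=7, L[7]='b', prepend. Next row=LF[7]=4
  step 5: row=4, L[4]='b', prepend. Next row=LF[4]=3
  step 6: row=3, L[3]='a', prepend. Next row=LF[3]=1
  step 7: row=1, L[1]='d', prepend. Next row=LF[1]=11
  step 8: row=11, L[11]='d', prepend. Next row=LF[11]=13
  step 9: row=13, L[13]='c', prepend. Next row=LF[13]=9
  step 10: row=9, L[9]='b', prepend. Next row=LF[9]=6
  step 11: row=6, L[6]='d', prepend. Next row=LF[6]=12
  step 12: row=12, L[12]='b', prepend. Next row=LF[12]=8
  step 13: row=8, L[8]='b', prepend. Next row=LF[8]=5
  step 14: row=5, L[5]='a', prepend. Next row=LF[5]=2
Reversed output: abbdbcddabbbd$

Answer: abbdbcddabbbd$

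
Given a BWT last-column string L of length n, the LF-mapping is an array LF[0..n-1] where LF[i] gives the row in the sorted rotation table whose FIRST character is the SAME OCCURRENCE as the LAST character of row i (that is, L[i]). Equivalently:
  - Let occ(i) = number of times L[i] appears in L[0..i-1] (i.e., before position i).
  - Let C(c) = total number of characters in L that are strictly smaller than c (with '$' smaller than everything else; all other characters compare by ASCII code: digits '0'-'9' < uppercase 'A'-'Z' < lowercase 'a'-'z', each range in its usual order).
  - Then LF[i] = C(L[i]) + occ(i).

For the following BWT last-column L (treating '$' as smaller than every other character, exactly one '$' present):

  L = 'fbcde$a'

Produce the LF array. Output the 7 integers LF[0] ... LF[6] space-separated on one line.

Char counts: '$':1, 'a':1, 'b':1, 'c':1, 'd':1, 'e':1, 'f':1
C (first-col start): C('$')=0, C('a')=1, C('b')=2, C('c')=3, C('d')=4, C('e')=5, C('f')=6
L[0]='f': occ=0, LF[0]=C('f')+0=6+0=6
L[1]='b': occ=0, LF[1]=C('b')+0=2+0=2
L[2]='c': occ=0, LF[2]=C('c')+0=3+0=3
L[3]='d': occ=0, LF[3]=C('d')+0=4+0=4
L[4]='e': occ=0, LF[4]=C('e')+0=5+0=5
L[5]='$': occ=0, LF[5]=C('$')+0=0+0=0
L[6]='a': occ=0, LF[6]=C('a')+0=1+0=1

Answer: 6 2 3 4 5 0 1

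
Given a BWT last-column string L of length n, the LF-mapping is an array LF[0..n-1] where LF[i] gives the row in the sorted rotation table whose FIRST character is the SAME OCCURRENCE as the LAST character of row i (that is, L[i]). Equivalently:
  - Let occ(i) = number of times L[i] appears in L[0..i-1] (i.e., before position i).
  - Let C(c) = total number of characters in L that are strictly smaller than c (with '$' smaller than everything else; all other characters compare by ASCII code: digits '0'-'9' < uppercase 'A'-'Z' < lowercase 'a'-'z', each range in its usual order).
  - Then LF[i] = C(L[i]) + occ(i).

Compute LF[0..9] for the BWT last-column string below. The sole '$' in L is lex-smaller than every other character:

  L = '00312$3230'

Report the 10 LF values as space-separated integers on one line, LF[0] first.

Answer: 1 2 7 4 5 0 8 6 9 3

Derivation:
Char counts: '$':1, '0':3, '1':1, '2':2, '3':3
C (first-col start): C('$')=0, C('0')=1, C('1')=4, C('2')=5, C('3')=7
L[0]='0': occ=0, LF[0]=C('0')+0=1+0=1
L[1]='0': occ=1, LF[1]=C('0')+1=1+1=2
L[2]='3': occ=0, LF[2]=C('3')+0=7+0=7
L[3]='1': occ=0, LF[3]=C('1')+0=4+0=4
L[4]='2': occ=0, LF[4]=C('2')+0=5+0=5
L[5]='$': occ=0, LF[5]=C('$')+0=0+0=0
L[6]='3': occ=1, LF[6]=C('3')+1=7+1=8
L[7]='2': occ=1, LF[7]=C('2')+1=5+1=6
L[8]='3': occ=2, LF[8]=C('3')+2=7+2=9
L[9]='0': occ=2, LF[9]=C('0')+2=1+2=3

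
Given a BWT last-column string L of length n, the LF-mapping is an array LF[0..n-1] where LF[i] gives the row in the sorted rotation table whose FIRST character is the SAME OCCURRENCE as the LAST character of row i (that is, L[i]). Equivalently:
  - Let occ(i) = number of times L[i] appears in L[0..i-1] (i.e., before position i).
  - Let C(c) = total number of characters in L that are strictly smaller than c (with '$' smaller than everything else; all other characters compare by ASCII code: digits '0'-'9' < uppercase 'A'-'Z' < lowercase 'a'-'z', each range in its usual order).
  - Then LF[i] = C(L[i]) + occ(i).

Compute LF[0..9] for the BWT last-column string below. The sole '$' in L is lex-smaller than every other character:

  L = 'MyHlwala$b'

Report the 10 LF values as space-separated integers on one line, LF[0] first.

Answer: 2 9 1 6 8 3 7 4 0 5

Derivation:
Char counts: '$':1, 'H':1, 'M':1, 'a':2, 'b':1, 'l':2, 'w':1, 'y':1
C (first-col start): C('$')=0, C('H')=1, C('M')=2, C('a')=3, C('b')=5, C('l')=6, C('w')=8, C('y')=9
L[0]='M': occ=0, LF[0]=C('M')+0=2+0=2
L[1]='y': occ=0, LF[1]=C('y')+0=9+0=9
L[2]='H': occ=0, LF[2]=C('H')+0=1+0=1
L[3]='l': occ=0, LF[3]=C('l')+0=6+0=6
L[4]='w': occ=0, LF[4]=C('w')+0=8+0=8
L[5]='a': occ=0, LF[5]=C('a')+0=3+0=3
L[6]='l': occ=1, LF[6]=C('l')+1=6+1=7
L[7]='a': occ=1, LF[7]=C('a')+1=3+1=4
L[8]='$': occ=0, LF[8]=C('$')+0=0+0=0
L[9]='b': occ=0, LF[9]=C('b')+0=5+0=5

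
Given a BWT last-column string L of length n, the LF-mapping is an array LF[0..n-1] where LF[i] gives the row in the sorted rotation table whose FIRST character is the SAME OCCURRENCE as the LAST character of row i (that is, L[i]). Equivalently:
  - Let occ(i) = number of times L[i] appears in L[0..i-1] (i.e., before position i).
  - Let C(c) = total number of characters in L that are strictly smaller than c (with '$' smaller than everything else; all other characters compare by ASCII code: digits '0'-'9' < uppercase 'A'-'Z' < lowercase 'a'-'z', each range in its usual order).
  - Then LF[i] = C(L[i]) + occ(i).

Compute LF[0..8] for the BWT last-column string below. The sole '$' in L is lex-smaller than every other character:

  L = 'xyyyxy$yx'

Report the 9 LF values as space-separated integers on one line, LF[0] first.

Char counts: '$':1, 'x':3, 'y':5
C (first-col start): C('$')=0, C('x')=1, C('y')=4
L[0]='x': occ=0, LF[0]=C('x')+0=1+0=1
L[1]='y': occ=0, LF[1]=C('y')+0=4+0=4
L[2]='y': occ=1, LF[2]=C('y')+1=4+1=5
L[3]='y': occ=2, LF[3]=C('y')+2=4+2=6
L[4]='x': occ=1, LF[4]=C('x')+1=1+1=2
L[5]='y': occ=3, LF[5]=C('y')+3=4+3=7
L[6]='$': occ=0, LF[6]=C('$')+0=0+0=0
L[7]='y': occ=4, LF[7]=C('y')+4=4+4=8
L[8]='x': occ=2, LF[8]=C('x')+2=1+2=3

Answer: 1 4 5 6 2 7 0 8 3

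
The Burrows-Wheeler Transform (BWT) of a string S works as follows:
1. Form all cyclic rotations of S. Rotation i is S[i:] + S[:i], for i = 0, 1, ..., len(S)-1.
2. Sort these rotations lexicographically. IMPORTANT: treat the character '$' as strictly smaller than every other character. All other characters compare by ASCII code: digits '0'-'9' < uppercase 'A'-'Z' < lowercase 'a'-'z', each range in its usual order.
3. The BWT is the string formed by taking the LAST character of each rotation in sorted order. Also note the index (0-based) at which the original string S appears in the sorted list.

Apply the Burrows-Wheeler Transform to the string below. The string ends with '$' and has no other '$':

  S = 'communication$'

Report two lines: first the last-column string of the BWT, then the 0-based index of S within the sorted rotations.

Answer: nci$ntomouciam
3

Derivation:
All 14 rotations (rotation i = S[i:]+S[:i]):
  rot[0] = communication$
  rot[1] = ommunication$c
  rot[2] = mmunication$co
  rot[3] = munication$com
  rot[4] = unication$comm
  rot[5] = nication$commu
  rot[6] = ication$commun
  rot[7] = cation$communi
  rot[8] = ation$communic
  rot[9] = tion$communica
  rot[10] = ion$communicat
  rot[11] = on$communicati
  rot[12] = n$communicatio
  rot[13] = $communication
Sorted (with $ < everything):
  sorted[0] = $communication  (last char: 'n')
  sorted[1] = ation$communic  (last char: 'c')
  sorted[2] = cation$communi  (last char: 'i')
  sorted[3] = communication$  (last char: '$')
  sorted[4] = ication$commun  (last char: 'n')
  sorted[5] = ion$communicat  (last char: 't')
  sorted[6] = mmunication$co  (last char: 'o')
  sorted[7] = munication$com  (last char: 'm')
  sorted[8] = n$communicatio  (last char: 'o')
  sorted[9] = nication$commu  (last char: 'u')
  sorted[10] = ommunication$c  (last char: 'c')
  sorted[11] = on$communicati  (last char: 'i')
  sorted[12] = tion$communica  (last char: 'a')
  sorted[13] = unication$comm  (last char: 'm')
Last column: nci$ntomouciam
Original string S is at sorted index 3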